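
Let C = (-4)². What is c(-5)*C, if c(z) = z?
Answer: -80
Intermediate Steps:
C = 16
c(-5)*C = -5*16 = -80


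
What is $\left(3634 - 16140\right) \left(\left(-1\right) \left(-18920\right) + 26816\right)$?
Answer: $-571974416$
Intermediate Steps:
$\left(3634 - 16140\right) \left(\left(-1\right) \left(-18920\right) + 26816\right) = - 12506 \left(18920 + 26816\right) = \left(-12506\right) 45736 = -571974416$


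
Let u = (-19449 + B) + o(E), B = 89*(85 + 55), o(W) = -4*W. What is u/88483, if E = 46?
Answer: -7173/88483 ≈ -0.081066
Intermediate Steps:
B = 12460 (B = 89*140 = 12460)
u = -7173 (u = (-19449 + 12460) - 4*46 = -6989 - 184 = -7173)
u/88483 = -7173/88483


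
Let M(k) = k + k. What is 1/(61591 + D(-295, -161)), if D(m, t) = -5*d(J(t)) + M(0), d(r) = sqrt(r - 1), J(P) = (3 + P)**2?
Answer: 61591/3792827206 + 5*sqrt(24963)/3792827206 ≈ 1.6447e-5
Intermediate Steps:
d(r) = sqrt(-1 + r)
M(k) = 2*k
D(m, t) = -5*sqrt(-1 + (3 + t)**2) (D(m, t) = -5*sqrt(-1 + (3 + t)**2) + 2*0 = -5*sqrt(-1 + (3 + t)**2) + 0 = -5*sqrt(-1 + (3 + t)**2))
1/(61591 + D(-295, -161)) = 1/(61591 - 5*sqrt(-1 + (3 - 161)**2)) = 1/(61591 - 5*sqrt(-1 + (-158)**2)) = 1/(61591 - 5*sqrt(-1 + 24964)) = 1/(61591 - 5*sqrt(24963))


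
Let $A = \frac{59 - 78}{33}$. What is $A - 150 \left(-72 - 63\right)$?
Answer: $\frac{668231}{33} \approx 20249.0$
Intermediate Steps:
$A = - \frac{19}{33}$ ($A = \left(59 - 78\right) \frac{1}{33} = \left(-19\right) \frac{1}{33} = - \frac{19}{33} \approx -0.57576$)
$A - 150 \left(-72 - 63\right) = - \frac{19}{33} - 150 \left(-72 - 63\right) = - \frac{19}{33} - -20250 = - \frac{19}{33} + 20250 = \frac{668231}{33}$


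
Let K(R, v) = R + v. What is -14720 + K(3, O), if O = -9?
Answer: -14726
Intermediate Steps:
-14720 + K(3, O) = -14720 + (3 - 9) = -14720 - 6 = -14726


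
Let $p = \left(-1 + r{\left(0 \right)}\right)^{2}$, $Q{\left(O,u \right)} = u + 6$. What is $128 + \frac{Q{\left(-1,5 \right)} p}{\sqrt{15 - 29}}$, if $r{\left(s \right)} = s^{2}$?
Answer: $128 - \frac{11 i \sqrt{14}}{14} \approx 128.0 - 2.9399 i$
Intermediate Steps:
$Q{\left(O,u \right)} = 6 + u$
$p = 1$ ($p = \left(-1 + 0^{2}\right)^{2} = \left(-1 + 0\right)^{2} = \left(-1\right)^{2} = 1$)
$128 + \frac{Q{\left(-1,5 \right)} p}{\sqrt{15 - 29}} = 128 + \frac{\left(6 + 5\right) 1}{\sqrt{15 - 29}} = 128 + \frac{11 \cdot 1}{\sqrt{-14}} = 128 + \frac{11}{i \sqrt{14}} = 128 + 11 \left(- \frac{i \sqrt{14}}{14}\right) = 128 - \frac{11 i \sqrt{14}}{14}$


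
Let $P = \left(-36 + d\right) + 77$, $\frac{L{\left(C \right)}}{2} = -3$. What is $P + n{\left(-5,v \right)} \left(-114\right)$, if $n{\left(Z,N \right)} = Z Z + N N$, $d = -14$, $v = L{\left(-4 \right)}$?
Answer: $-6927$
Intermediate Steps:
$L{\left(C \right)} = -6$ ($L{\left(C \right)} = 2 \left(-3\right) = -6$)
$v = -6$
$n{\left(Z,N \right)} = N^{2} + Z^{2}$ ($n{\left(Z,N \right)} = Z^{2} + N^{2} = N^{2} + Z^{2}$)
$P = 27$ ($P = \left(-36 - 14\right) + 77 = -50 + 77 = 27$)
$P + n{\left(-5,v \right)} \left(-114\right) = 27 + \left(\left(-6\right)^{2} + \left(-5\right)^{2}\right) \left(-114\right) = 27 + \left(36 + 25\right) \left(-114\right) = 27 + 61 \left(-114\right) = 27 - 6954 = -6927$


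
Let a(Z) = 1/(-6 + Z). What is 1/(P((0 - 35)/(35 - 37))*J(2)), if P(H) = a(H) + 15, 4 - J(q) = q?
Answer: 23/694 ≈ 0.033141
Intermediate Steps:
J(q) = 4 - q
P(H) = 15 + 1/(-6 + H) (P(H) = 1/(-6 + H) + 15 = 15 + 1/(-6 + H))
1/(P((0 - 35)/(35 - 37))*J(2)) = 1/(((-89 + 15*((0 - 35)/(35 - 37)))/(-6 + (0 - 35)/(35 - 37)))*(4 - 1*2)) = 1/(((-89 + 15*(-35/(-2)))/(-6 - 35/(-2)))*(4 - 2)) = 1/(((-89 + 15*(-35*(-½)))/(-6 - 35*(-½)))*2) = 1/(((-89 + 15*(35/2))/(-6 + 35/2))*2) = 1/(((-89 + 525/2)/(23/2))*2) = 1/(((2/23)*(347/2))*2) = 1/((347/23)*2) = 1/(694/23) = 23/694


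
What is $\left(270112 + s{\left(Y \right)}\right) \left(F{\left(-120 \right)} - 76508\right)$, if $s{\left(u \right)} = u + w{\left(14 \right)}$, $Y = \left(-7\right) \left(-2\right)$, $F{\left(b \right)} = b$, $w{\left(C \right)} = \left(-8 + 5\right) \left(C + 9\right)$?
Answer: $-20693927796$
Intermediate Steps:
$w{\left(C \right)} = -27 - 3 C$ ($w{\left(C \right)} = - 3 \left(9 + C\right) = -27 - 3 C$)
$Y = 14$
$s{\left(u \right)} = -69 + u$ ($s{\left(u \right)} = u - 69 = -69 + u$)
$\left(270112 + s{\left(Y \right)}\right) \left(F{\left(-120 \right)} - 76508\right) = \left(270112 + \left(-69 + 14\right)\right) \left(-120 - 76508\right) = \left(270112 - 55\right) \left(-76628\right) = 270057 \left(-76628\right) = -20693927796$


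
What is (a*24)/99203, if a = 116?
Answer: 2784/99203 ≈ 0.028064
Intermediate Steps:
(a*24)/99203 = (116*24)/99203 = 2784*(1/99203) = 2784/99203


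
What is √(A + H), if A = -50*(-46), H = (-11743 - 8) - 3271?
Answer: I*√12722 ≈ 112.79*I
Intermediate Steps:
H = -15022 (H = -11751 - 3271 = -15022)
A = 2300
√(A + H) = √(2300 - 15022) = √(-12722) = I*√12722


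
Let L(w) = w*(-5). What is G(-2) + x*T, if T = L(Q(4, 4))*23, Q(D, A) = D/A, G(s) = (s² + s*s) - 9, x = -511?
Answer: 58764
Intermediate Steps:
G(s) = -9 + 2*s² (G(s) = (s² + s²) - 9 = 2*s² - 9 = -9 + 2*s²)
L(w) = -5*w
T = -115 (T = -20/4*23 = -5*1*23 = -5*23 = -115)
G(-2) + x*T = (-9 + 2*(-2)²) - 511*(-115) = (-9 + 2*4) + 58765 = (-9 + 8) + 58765 = -1 + 58765 = 58764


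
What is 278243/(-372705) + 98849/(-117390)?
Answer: -1544543607/972263110 ≈ -1.5886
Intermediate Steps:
278243/(-372705) + 98849/(-117390) = 278243*(-1/372705) + 98849*(-1/117390) = -278243/372705 - 98849/117390 = -1544543607/972263110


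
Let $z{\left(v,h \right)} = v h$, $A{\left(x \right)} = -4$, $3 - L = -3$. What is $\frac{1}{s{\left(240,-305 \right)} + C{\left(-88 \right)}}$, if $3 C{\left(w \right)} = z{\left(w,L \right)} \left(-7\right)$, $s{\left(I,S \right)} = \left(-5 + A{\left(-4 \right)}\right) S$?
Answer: $\frac{1}{3977} \approx 0.00025145$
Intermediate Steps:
$L = 6$ ($L = 3 - -3 = 3 + 3 = 6$)
$z{\left(v,h \right)} = h v$
$s{\left(I,S \right)} = - 9 S$ ($s{\left(I,S \right)} = \left(-5 - 4\right) S = - 9 S$)
$C{\left(w \right)} = - 14 w$ ($C{\left(w \right)} = \frac{6 w \left(-7\right)}{3} = \frac{\left(-42\right) w}{3} = - 14 w$)
$\frac{1}{s{\left(240,-305 \right)} + C{\left(-88 \right)}} = \frac{1}{\left(-9\right) \left(-305\right) - -1232} = \frac{1}{2745 + 1232} = \frac{1}{3977}$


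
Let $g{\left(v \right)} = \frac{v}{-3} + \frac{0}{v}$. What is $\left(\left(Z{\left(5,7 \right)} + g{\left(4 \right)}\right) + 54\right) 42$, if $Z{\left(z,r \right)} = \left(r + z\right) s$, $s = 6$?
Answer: $5236$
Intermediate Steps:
$Z{\left(z,r \right)} = 6 r + 6 z$ ($Z{\left(z,r \right)} = \left(r + z\right) 6 = 6 r + 6 z$)
$g{\left(v \right)} = - \frac{v}{3}$ ($g{\left(v \right)} = v \left(- \frac{1}{3}\right) + 0 = - \frac{v}{3} + 0 = - \frac{v}{3}$)
$\left(\left(Z{\left(5,7 \right)} + g{\left(4 \right)}\right) + 54\right) 42 = \left(\left(\left(6 \cdot 7 + 6 \cdot 5\right) - \frac{4}{3}\right) + 54\right) 42 = \left(\left(\left(42 + 30\right) - \frac{4}{3}\right) + 54\right) 42 = \left(\left(72 - \frac{4}{3}\right) + 54\right) 42 = \left(\frac{212}{3} + 54\right) 42 = \frac{374}{3} \cdot 42 = 5236$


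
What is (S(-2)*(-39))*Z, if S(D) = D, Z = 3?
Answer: 234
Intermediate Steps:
(S(-2)*(-39))*Z = -2*(-39)*3 = 78*3 = 234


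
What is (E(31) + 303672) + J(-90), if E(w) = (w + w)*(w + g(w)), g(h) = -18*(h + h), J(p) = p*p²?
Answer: -492598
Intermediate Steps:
J(p) = p³
g(h) = -36*h
E(w) = -70*w² (E(w) = (w + w)*(w - 36*w) = (2*w)*(-35*w) = -70*w²)
(E(31) + 303672) + J(-90) = (-70*31² + 303672) + (-90)³ = (-70*961 + 303672) - 729000 = (-67270 + 303672) - 729000 = 236402 - 729000 = -492598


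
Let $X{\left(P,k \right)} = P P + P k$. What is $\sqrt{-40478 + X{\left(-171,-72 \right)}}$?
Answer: $5 \sqrt{43} \approx 32.787$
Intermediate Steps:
$X{\left(P,k \right)} = P^{2} + P k$
$\sqrt{-40478 + X{\left(-171,-72 \right)}} = \sqrt{-40478 - 171 \left(-171 - 72\right)} = \sqrt{-40478 - -41553} = \sqrt{-40478 + 41553} = \sqrt{1075} = 5 \sqrt{43}$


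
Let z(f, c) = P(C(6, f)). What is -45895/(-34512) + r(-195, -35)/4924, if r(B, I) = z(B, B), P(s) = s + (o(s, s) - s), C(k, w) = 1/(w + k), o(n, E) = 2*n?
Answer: 3559289183/2676509136 ≈ 1.3298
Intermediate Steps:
C(k, w) = 1/(k + w)
P(s) = 2*s (P(s) = s + (2*s - s) = s + s = 2*s)
z(f, c) = 2/(6 + f)
r(B, I) = 2/(6 + B)
-45895/(-34512) + r(-195, -35)/4924 = -45895/(-34512) + (2/(6 - 195))/4924 = -45895*(-1/34512) + (2/(-189))*(1/4924) = 45895/34512 + (2*(-1/189))*(1/4924) = 45895/34512 - 2/189*1/4924 = 45895/34512 - 1/465318 = 3559289183/2676509136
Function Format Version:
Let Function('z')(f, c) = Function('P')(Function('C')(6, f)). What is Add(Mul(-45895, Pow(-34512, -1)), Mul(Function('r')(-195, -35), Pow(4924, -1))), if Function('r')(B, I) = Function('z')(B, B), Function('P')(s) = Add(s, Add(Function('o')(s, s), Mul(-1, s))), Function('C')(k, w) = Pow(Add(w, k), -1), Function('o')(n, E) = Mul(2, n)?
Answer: Rational(3559289183, 2676509136) ≈ 1.3298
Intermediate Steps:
Function('C')(k, w) = Pow(Add(k, w), -1)
Function('P')(s) = Mul(2, s) (Function('P')(s) = Add(s, Add(Mul(2, s), Mul(-1, s))) = Add(s, s) = Mul(2, s))
Function('z')(f, c) = Mul(2, Pow(Add(6, f), -1))
Function('r')(B, I) = Mul(2, Pow(Add(6, B), -1))
Add(Mul(-45895, Pow(-34512, -1)), Mul(Function('r')(-195, -35), Pow(4924, -1))) = Add(Mul(-45895, Pow(-34512, -1)), Mul(Mul(2, Pow(Add(6, -195), -1)), Pow(4924, -1))) = Add(Mul(-45895, Rational(-1, 34512)), Mul(Mul(2, Pow(-189, -1)), Rational(1, 4924))) = Add(Rational(45895, 34512), Mul(Mul(2, Rational(-1, 189)), Rational(1, 4924))) = Add(Rational(45895, 34512), Mul(Rational(-2, 189), Rational(1, 4924))) = Add(Rational(45895, 34512), Rational(-1, 465318)) = Rational(3559289183, 2676509136)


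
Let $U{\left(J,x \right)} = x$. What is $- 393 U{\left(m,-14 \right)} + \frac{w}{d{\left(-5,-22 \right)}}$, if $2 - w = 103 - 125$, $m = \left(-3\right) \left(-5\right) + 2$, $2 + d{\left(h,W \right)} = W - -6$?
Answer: $\frac{16502}{3} \approx 5500.7$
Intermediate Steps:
$d{\left(h,W \right)} = 4 + W$ ($d{\left(h,W \right)} = -2 + \left(W - -6\right) = -2 + \left(W + 6\right) = -2 + \left(6 + W\right) = 4 + W$)
$m = 17$ ($m = 15 + 2 = 17$)
$w = 24$ ($w = 2 - \left(103 - 125\right) = 2 - -22 = 2 + 22 = 24$)
$- 393 U{\left(m,-14 \right)} + \frac{w}{d{\left(-5,-22 \right)}} = \left(-393\right) \left(-14\right) + \frac{24}{4 - 22} = 5502 + \frac{24}{-18} = 5502 + 24 \left(- \frac{1}{18}\right) = 5502 - \frac{4}{3} = \frac{16502}{3}$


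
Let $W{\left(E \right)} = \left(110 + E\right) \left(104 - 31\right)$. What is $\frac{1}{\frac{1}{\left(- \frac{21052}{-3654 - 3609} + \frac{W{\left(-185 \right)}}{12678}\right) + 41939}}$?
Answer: $\frac{1287327807059}{30693438} \approx 41941.0$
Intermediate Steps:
$W{\left(E \right)} = 8030 + 73 E$ ($W{\left(E \right)} = \left(110 + E\right) 73 = 8030 + 73 E$)
$\frac{1}{\frac{1}{\left(- \frac{21052}{-3654 - 3609} + \frac{W{\left(-185 \right)}}{12678}\right) + 41939}} = \frac{1}{\frac{1}{\left(- \frac{21052}{-3654 - 3609} + \frac{8030 + 73 \left(-185\right)}{12678}\right) + 41939}} = \frac{1}{\frac{1}{\left(- \frac{21052}{-3654 - 3609} + \left(8030 - 13505\right) \frac{1}{12678}\right) + 41939}} = \frac{1}{\frac{1}{\left(- \frac{21052}{-7263} - \frac{1825}{4226}\right) + 41939}} = \frac{1}{\frac{1}{\left(\left(-21052\right) \left(- \frac{1}{7263}\right) - \frac{1825}{4226}\right) + 41939}} = \frac{1}{\frac{1}{\left(\frac{21052}{7263} - \frac{1825}{4226}\right) + 41939}} = \frac{1}{\frac{1}{\frac{75710777}{30693438} + 41939}} = \frac{1}{\frac{1}{\frac{1287327807059}{30693438}}} = \frac{1}{\frac{30693438}{1287327807059}} = \frac{1287327807059}{30693438}$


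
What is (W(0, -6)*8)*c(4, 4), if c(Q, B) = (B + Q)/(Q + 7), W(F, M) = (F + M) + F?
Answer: -384/11 ≈ -34.909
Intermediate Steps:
W(F, M) = M + 2*F
c(Q, B) = (B + Q)/(7 + Q)
(W(0, -6)*8)*c(4, 4) = ((-6 + 2*0)*8)*((4 + 4)/(7 + 4)) = ((-6 + 0)*8)*(8/11) = (-6*8)*((1/11)*8) = -48*8/11 = -384/11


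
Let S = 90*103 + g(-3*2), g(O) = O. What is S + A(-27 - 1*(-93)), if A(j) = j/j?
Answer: 9265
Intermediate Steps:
A(j) = 1
S = 9264 (S = 90*103 - 3*2 = 9270 - 6 = 9264)
S + A(-27 - 1*(-93)) = 9264 + 1 = 9265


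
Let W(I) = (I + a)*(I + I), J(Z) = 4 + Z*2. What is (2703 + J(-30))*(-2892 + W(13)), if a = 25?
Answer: -5039888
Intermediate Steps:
J(Z) = 4 + 2*Z
W(I) = 2*I*(25 + I) (W(I) = (I + 25)*(I + I) = (25 + I)*(2*I) = 2*I*(25 + I))
(2703 + J(-30))*(-2892 + W(13)) = (2703 + (4 + 2*(-30)))*(-2892 + 2*13*(25 + 13)) = (2703 + (4 - 60))*(-2892 + 2*13*38) = (2703 - 56)*(-2892 + 988) = 2647*(-1904) = -5039888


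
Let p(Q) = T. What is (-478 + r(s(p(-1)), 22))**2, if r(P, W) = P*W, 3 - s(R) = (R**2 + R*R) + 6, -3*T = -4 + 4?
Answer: 295936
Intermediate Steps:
T = 0 (T = -(-4 + 4)/3 = -1/3*0 = 0)
p(Q) = 0
s(R) = -3 - 2*R**2 (s(R) = 3 - ((R**2 + R*R) + 6) = 3 - ((R**2 + R**2) + 6) = 3 - (2*R**2 + 6) = 3 - (6 + 2*R**2) = 3 + (-6 - 2*R**2) = -3 - 2*R**2)
(-478 + r(s(p(-1)), 22))**2 = (-478 + (-3 - 2*0**2)*22)**2 = (-478 + (-3 - 2*0)*22)**2 = (-478 + (-3 + 0)*22)**2 = (-478 - 3*22)**2 = (-478 - 66)**2 = (-544)**2 = 295936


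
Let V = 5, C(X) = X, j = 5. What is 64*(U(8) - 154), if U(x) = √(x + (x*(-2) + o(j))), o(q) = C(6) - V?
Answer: -9856 + 64*I*√7 ≈ -9856.0 + 169.33*I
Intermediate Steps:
o(q) = 1 (o(q) = 6 - 1*5 = 6 - 5 = 1)
U(x) = √(1 - x) (U(x) = √(x + (x*(-2) + 1)) = √(x + (-2*x + 1)) = √(x + (1 - 2*x)) = √(1 - x))
64*(U(8) - 154) = 64*(√(1 - 1*8) - 154) = 64*(√(1 - 8) - 154) = 64*(√(-7) - 154) = 64*(I*√7 - 154) = 64*(-154 + I*√7) = -9856 + 64*I*√7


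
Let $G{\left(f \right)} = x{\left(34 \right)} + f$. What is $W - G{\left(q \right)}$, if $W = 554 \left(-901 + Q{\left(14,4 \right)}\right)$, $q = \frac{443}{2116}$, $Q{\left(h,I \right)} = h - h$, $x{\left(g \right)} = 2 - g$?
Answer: $- \frac{1056142595}{2116} \approx -4.9912 \cdot 10^{5}$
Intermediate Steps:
$Q{\left(h,I \right)} = 0$
$q = \frac{443}{2116}$ ($q = 443 \cdot \frac{1}{2116} = \frac{443}{2116} \approx 0.20936$)
$G{\left(f \right)} = -32 + f$ ($G{\left(f \right)} = \left(2 - 34\right) + f = -32 + f$)
$W = -499154$ ($W = 554 \left(-901 + 0\right) = 554 \left(-901\right) = -499154$)
$W - G{\left(q \right)} = -499154 - \left(-32 + \frac{443}{2116}\right) = -499154 - - \frac{67269}{2116} = -499154 + \frac{67269}{2116} = - \frac{1056142595}{2116}$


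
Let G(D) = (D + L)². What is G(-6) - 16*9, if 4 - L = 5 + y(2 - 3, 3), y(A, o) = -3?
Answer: -128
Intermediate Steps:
L = 2 (L = 4 - (5 - 3) = 4 - 1*2 = 4 - 2 = 2)
G(D) = (2 + D)² (G(D) = (D + 2)² = (2 + D)²)
G(-6) - 16*9 = (2 - 6)² - 16*9 = (-4)² - 144 = 16 - 144 = -128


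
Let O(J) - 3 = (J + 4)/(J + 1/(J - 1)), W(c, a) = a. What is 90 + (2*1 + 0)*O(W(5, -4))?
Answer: 96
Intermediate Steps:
O(J) = 3 + (4 + J)/(J + 1/(-1 + J)) (O(J) = 3 + (J + 4)/(J + 1/(J - 1)) = 3 + (4 + J)/(J + 1/(-1 + J)))
90 + (2*1 + 0)*O(W(5, -4)) = 90 + (2*1 + 0)*((-1 + 4*(-4)²)/(1 + (-4)² - 1*(-4))) = 90 + (2 + 0)*((-1 + 4*16)/(1 + 16 + 4)) = 90 + 2*((-1 + 64)/21) = 90 + 2*((1/21)*63) = 90 + 2*3 = 90 + 6 = 96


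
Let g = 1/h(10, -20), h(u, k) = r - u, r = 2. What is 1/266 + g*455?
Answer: -60511/1064 ≈ -56.871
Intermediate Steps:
h(u, k) = 2 - u
g = -⅛ (g = 1/(2 - 1*10) = 1/(2 - 10) = 1/(-8) = -⅛ ≈ -0.12500)
1/266 + g*455 = 1/266 - ⅛*455 = 1/266 - 455/8 = -60511/1064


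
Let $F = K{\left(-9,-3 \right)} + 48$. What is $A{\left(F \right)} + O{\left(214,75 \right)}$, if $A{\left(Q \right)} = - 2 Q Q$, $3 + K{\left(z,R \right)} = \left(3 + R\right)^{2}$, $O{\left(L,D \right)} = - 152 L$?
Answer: $-36578$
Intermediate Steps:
$K{\left(z,R \right)} = -3 + \left(3 + R\right)^{2}$
$F = 45$ ($F = \left(-3 + \left(3 - 3\right)^{2}\right) + 48 = \left(-3 + 0^{2}\right) + 48 = \left(-3 + 0\right) + 48 = -3 + 48 = 45$)
$A{\left(Q \right)} = - 2 Q^{2}$
$A{\left(F \right)} + O{\left(214,75 \right)} = - 2 \cdot 45^{2} - 32528 = \left(-2\right) 2025 - 32528 = -4050 - 32528 = -36578$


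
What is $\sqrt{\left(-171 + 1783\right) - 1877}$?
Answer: $i \sqrt{265} \approx 16.279 i$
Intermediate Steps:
$\sqrt{\left(-171 + 1783\right) - 1877} = \sqrt{1612 - 1877} = \sqrt{-265} = i \sqrt{265}$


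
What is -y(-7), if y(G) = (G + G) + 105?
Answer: -91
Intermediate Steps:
y(G) = 105 + 2*G (y(G) = 2*G + 105 = 105 + 2*G)
-y(-7) = -(105 + 2*(-7)) = -(105 - 14) = -1*91 = -91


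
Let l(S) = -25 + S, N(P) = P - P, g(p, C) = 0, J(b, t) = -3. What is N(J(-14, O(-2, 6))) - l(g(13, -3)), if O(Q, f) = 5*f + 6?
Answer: 25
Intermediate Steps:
O(Q, f) = 6 + 5*f
N(P) = 0
N(J(-14, O(-2, 6))) - l(g(13, -3)) = 0 - (-25 + 0) = 0 - 1*(-25) = 0 + 25 = 25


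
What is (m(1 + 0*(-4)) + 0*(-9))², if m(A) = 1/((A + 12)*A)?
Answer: 1/169 ≈ 0.0059172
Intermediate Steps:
m(A) = 1/(A*(12 + A)) (m(A) = 1/((12 + A)*A) = 1/(A*(12 + A)))
(m(1 + 0*(-4)) + 0*(-9))² = (1/((1 + 0*(-4))*(12 + (1 + 0*(-4)))) + 0*(-9))² = (1/((1 + 0)*(12 + (1 + 0))) + 0)² = (1/(1*(12 + 1)) + 0)² = (1/13 + 0)² = (1/13)² = 1/169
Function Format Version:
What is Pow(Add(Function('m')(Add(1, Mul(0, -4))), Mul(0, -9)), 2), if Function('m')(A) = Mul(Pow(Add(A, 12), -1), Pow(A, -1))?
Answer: Rational(1, 169) ≈ 0.0059172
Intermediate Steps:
Function('m')(A) = Mul(Pow(A, -1), Pow(Add(12, A), -1)) (Function('m')(A) = Mul(Pow(Add(12, A), -1), Pow(A, -1)) = Mul(Pow(A, -1), Pow(Add(12, A), -1)))
Pow(Add(Function('m')(Add(1, Mul(0, -4))), Mul(0, -9)), 2) = Pow(Add(Mul(Pow(Add(1, Mul(0, -4)), -1), Pow(Add(12, Add(1, Mul(0, -4))), -1)), Mul(0, -9)), 2) = Pow(Add(Mul(Pow(Add(1, 0), -1), Pow(Add(12, Add(1, 0)), -1)), 0), 2) = Pow(Add(Mul(Pow(1, -1), Pow(Add(12, 1), -1)), 0), 2) = Pow(Add(Mul(1, Pow(13, -1)), 0), 2) = Pow(Add(Mul(1, Rational(1, 13)), 0), 2) = Pow(Add(Rational(1, 13), 0), 2) = Pow(Rational(1, 13), 2) = Rational(1, 169)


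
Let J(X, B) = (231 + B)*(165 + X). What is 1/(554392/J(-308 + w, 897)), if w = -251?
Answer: -55554/69299 ≈ -0.80166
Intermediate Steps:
J(X, B) = (165 + X)*(231 + B)
1/(554392/J(-308 + w, 897)) = 1/(554392/(38115 + 165*897 + 231*(-308 - 251) + 897*(-308 - 251))) = 1/(554392/(38115 + 148005 + 231*(-559) + 897*(-559))) = 1/(554392/(38115 + 148005 - 129129 - 501423)) = 1/(554392/(-444432)) = 1/(554392*(-1/444432)) = 1/(-69299/55554) = -55554/69299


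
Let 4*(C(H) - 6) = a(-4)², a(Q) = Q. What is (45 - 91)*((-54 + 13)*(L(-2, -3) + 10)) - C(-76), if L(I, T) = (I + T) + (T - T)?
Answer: 9420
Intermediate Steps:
L(I, T) = I + T (L(I, T) = (I + T) + 0 = I + T)
C(H) = 10 (C(H) = 6 + (¼)*(-4)² = 6 + (¼)*16 = 6 + 4 = 10)
(45 - 91)*((-54 + 13)*(L(-2, -3) + 10)) - C(-76) = (45 - 91)*((-54 + 13)*((-2 - 3) + 10)) - 1*10 = -(-1886)*(-5 + 10) - 10 = -(-1886)*5 - 10 = -46*(-205) - 10 = 9430 - 10 = 9420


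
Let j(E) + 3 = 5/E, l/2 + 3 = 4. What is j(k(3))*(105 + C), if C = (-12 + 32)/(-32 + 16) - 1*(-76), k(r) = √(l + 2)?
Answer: -719/8 ≈ -89.875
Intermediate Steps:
l = 2 (l = -6 + 2*4 = -6 + 8 = 2)
k(r) = 2 (k(r) = √(2 + 2) = √4 = 2)
j(E) = -3 + 5/E
C = 299/4 (C = 20/(-16) + 76 = 20*(-1/16) + 76 = -5/4 + 76 = 299/4 ≈ 74.750)
j(k(3))*(105 + C) = (-3 + 5/2)*(105 + 299/4) = (-3 + 5*(½))*(719/4) = (-3 + 5/2)*(719/4) = -½*719/4 = -719/8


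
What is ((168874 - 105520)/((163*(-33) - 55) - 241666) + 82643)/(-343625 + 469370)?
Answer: 10210510973/15535794750 ≈ 0.65722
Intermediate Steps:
((168874 - 105520)/((163*(-33) - 55) - 241666) + 82643)/(-343625 + 469370) = (63354/((-5379 - 55) - 241666) + 82643)/125745 = (63354/(-5434 - 241666) + 82643)*(1/125745) = (63354/(-247100) + 82643)*(1/125745) = (63354*(-1/247100) + 82643)*(1/125745) = (-31677/123550 + 82643)*(1/125745) = (10210510973/123550)*(1/125745) = 10210510973/15535794750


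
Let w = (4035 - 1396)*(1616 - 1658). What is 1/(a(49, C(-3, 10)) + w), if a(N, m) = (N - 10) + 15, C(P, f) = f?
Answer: -1/110784 ≈ -9.0266e-6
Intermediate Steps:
a(N, m) = 5 + N (a(N, m) = (-10 + N) + 15 = 5 + N)
w = -110838 (w = 2639*(-42) = -110838)
1/(a(49, C(-3, 10)) + w) = 1/((5 + 49) - 110838) = 1/(54 - 110838) = 1/(-110784) = -1/110784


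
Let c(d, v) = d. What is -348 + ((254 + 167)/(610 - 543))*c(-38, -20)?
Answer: -39314/67 ≈ -586.78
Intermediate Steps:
-348 + ((254 + 167)/(610 - 543))*c(-38, -20) = -348 + ((254 + 167)/(610 - 543))*(-38) = -348 + (421/67)*(-38) = -348 - 15998/67 = -39314/67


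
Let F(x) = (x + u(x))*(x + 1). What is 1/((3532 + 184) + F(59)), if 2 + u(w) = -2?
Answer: 1/7016 ≈ 0.00014253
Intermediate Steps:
u(w) = -4 (u(w) = -2 - 2 = -4)
F(x) = (1 + x)*(-4 + x) (F(x) = (x - 4)*(x + 1) = (-4 + x)*(1 + x) = (1 + x)*(-4 + x))
1/((3532 + 184) + F(59)) = 1/((3532 + 184) + (-4 + 59² - 3*59)) = 1/(3716 + (-4 + 3481 - 177)) = 1/(3716 + 3300) = 1/7016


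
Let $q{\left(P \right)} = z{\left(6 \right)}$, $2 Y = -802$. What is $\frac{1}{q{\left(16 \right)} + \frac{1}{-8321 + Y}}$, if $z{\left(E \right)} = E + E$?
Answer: $\frac{8722}{104663} \approx 0.083334$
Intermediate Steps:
$Y = -401$ ($Y = \frac{1}{2} \left(-802\right) = -401$)
$z{\left(E \right)} = 2 E$
$q{\left(P \right)} = 12$ ($q{\left(P \right)} = 2 \cdot 6 = 12$)
$\frac{1}{q{\left(16 \right)} + \frac{1}{-8321 + Y}} = \frac{1}{12 + \frac{1}{-8321 - 401}} = \frac{1}{12 + \frac{1}{-8722}} = \frac{1}{12 - \frac{1}{8722}} = \frac{1}{\frac{104663}{8722}} = \frac{8722}{104663}$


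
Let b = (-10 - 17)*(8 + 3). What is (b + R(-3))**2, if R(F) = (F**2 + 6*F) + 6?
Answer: 90000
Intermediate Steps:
R(F) = 6 + F**2 + 6*F
b = -297 (b = -27*11 = -297)
(b + R(-3))**2 = (-297 + (6 + (-3)**2 + 6*(-3)))**2 = (-297 + (6 + 9 - 18))**2 = (-297 - 3)**2 = (-300)**2 = 90000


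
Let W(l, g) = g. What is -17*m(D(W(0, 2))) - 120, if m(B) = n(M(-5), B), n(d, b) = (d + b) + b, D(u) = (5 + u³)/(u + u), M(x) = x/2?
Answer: -188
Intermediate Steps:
M(x) = x/2 (M(x) = x*(½) = x/2)
D(u) = (5 + u³)/(2*u) (D(u) = (5 + u³)/((2*u)) = (5 + u³)*(1/(2*u)) = (5 + u³)/(2*u))
n(d, b) = d + 2*b (n(d, b) = (b + d) + b = d + 2*b)
m(B) = -5/2 + 2*B (m(B) = (½)*(-5) + 2*B = -5/2 + 2*B)
-17*m(D(W(0, 2))) - 120 = -17*(-5/2 + 2*((½)*(5 + 2³)/2)) - 120 = -17*(-5/2 + 2*((½)*(½)*(5 + 8))) - 120 = -17*(-5/2 + 2*((½)*(½)*13)) - 120 = -17*(-5/2 + 2*(13/4)) - 120 = -17*(-5/2 + 13/2) - 120 = -17*4 - 120 = -68 - 120 = -188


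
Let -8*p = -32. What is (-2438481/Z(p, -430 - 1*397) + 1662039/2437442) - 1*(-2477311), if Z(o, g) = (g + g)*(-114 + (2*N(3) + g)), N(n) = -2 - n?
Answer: 791497313632433696/319498678639 ≈ 2.4773e+6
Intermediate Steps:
p = 4 (p = -⅛*(-32) = 4)
Z(o, g) = 2*g*(-124 + g) (Z(o, g) = (g + g)*(-114 + (2*(-2 - 1*3) + g)) = (2*g)*(-114 + (2*(-2 - 3) + g)) = (2*g)*(-114 + (2*(-5) + g)) = (2*g)*(-114 + (-10 + g)) = (2*g)*(-124 + g) = 2*g*(-124 + g))
(-2438481/Z(p, -430 - 1*397) + 1662039/2437442) - 1*(-2477311) = (-2438481*1/(2*(-430 - 1*397)*(-124 + (-430 - 1*397))) + 1662039/2437442) - 1*(-2477311) = (-2438481*1/(2*(-430 - 397)*(-124 + (-430 - 397))) + 1662039*(1/2437442)) + 2477311 = (-2438481*(-1/(1654*(-124 - 827))) + 1662039/2437442) + 2477311 = (-2438481/(2*(-827)*(-951)) + 1662039/2437442) + 2477311 = (-2438481/1572954 + 1662039/2437442) + 2477311 = (-2438481*1/1572954 + 1662039/2437442) + 2477311 = (-812827/524318 + 1662039/2437442) + 2477311 = -277445426033/319498678639 + 2477311 = 791497313632433696/319498678639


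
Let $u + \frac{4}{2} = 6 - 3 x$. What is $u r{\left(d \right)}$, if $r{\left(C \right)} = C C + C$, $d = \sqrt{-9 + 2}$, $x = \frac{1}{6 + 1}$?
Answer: $-25 + \frac{25 i \sqrt{7}}{7} \approx -25.0 + 9.4491 i$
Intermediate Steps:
$x = \frac{1}{7} \approx 0.14286$
$d = i \sqrt{7}$ ($d = \sqrt{-7} = i \sqrt{7} \approx 2.6458 i$)
$r{\left(C \right)} = C + C^{2}$ ($r{\left(C \right)} = C^{2} + C = C + C^{2}$)
$u = \frac{25}{7}$ ($u = -2 + \left(6 - \frac{3}{7}\right) = -2 + \frac{39}{7} = \frac{25}{7} \approx 3.5714$)
$u r{\left(d \right)} = \frac{25 i \sqrt{7} \left(1 + i \sqrt{7}\right)}{7}$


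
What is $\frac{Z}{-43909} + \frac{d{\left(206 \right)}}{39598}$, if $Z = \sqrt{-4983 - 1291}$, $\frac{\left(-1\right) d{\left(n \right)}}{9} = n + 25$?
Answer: $- \frac{2079}{39598} - \frac{i \sqrt{6274}}{43909} \approx -0.052503 - 0.0018039 i$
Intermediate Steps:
$d{\left(n \right)} = -225 - 9 n$ ($d{\left(n \right)} = - 9 \left(n + 25\right) = - 9 \left(25 + n\right) = -225 - 9 n$)
$Z = i \sqrt{6274}$ ($Z = \sqrt{-6274} = i \sqrt{6274} \approx 79.209 i$)
$\frac{Z}{-43909} + \frac{d{\left(206 \right)}}{39598} = \frac{i \sqrt{6274}}{-43909} + \frac{-225 - 1854}{39598} = i \sqrt{6274} \left(- \frac{1}{43909}\right) + \left(-225 - 1854\right) \frac{1}{39598} = - \frac{i \sqrt{6274}}{43909} - \frac{2079}{39598} = - \frac{2079}{39598} - \frac{i \sqrt{6274}}{43909}$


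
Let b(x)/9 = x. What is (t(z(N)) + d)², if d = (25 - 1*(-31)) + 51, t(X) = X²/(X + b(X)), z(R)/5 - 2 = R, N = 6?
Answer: 12321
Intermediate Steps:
b(x) = 9*x
z(R) = 10 + 5*R
t(X) = X/10 (t(X) = X²/(X + 9*X) = X²/((10*X)) = (1/(10*X))*X² = X/10)
d = 107 (d = (25 + 31) + 51 = 56 + 51 = 107)
(t(z(N)) + d)² = ((10 + 5*6)/10 + 107)² = ((10 + 30)/10 + 107)² = ((⅒)*40 + 107)² = (4 + 107)² = 111² = 12321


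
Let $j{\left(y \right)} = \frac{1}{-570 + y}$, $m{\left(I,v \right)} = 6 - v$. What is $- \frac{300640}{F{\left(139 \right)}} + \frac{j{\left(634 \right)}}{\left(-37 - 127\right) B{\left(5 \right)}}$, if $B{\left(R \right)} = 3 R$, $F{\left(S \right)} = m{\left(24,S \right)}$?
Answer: $\frac{47332761467}{20939520} \approx 2260.4$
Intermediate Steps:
$F{\left(S \right)} = 6 - S$
$- \frac{300640}{F{\left(139 \right)}} + \frac{j{\left(634 \right)}}{\left(-37 - 127\right) B{\left(5 \right)}} = - \frac{300640}{6 - 139} + \frac{1}{\left(-570 + 634\right) \left(-37 - 127\right) 3 \cdot 5} = - \frac{300640}{6 - 139} + \frac{1}{64 \left(\left(-164\right) 15\right)} = - \frac{300640}{-133} + \frac{1}{64 \left(-2460\right)} = \left(-300640\right) \left(- \frac{1}{133}\right) + \frac{1}{64} \left(- \frac{1}{2460}\right) = \frac{300640}{133} - \frac{1}{157440} = \frac{47332761467}{20939520}$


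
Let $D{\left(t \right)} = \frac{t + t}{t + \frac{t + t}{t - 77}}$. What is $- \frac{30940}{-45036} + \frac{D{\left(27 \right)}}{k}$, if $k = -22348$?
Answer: $\frac{691353295}{1006464528} \approx 0.68691$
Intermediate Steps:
$D{\left(t \right)} = \frac{2 t}{t + \frac{2 t}{-77 + t}}$
$- \frac{30940}{-45036} + \frac{D{\left(27 \right)}}{k} = - \frac{30940}{-45036} + \frac{2 \frac{1}{-75 + 27} \left(-77 + 27\right)}{-22348} = \left(-30940\right) \left(- \frac{1}{45036}\right) + 2 \frac{1}{-48} \left(-50\right) \left(- \frac{1}{22348}\right) = \frac{7735}{11259} + 2 \left(- \frac{1}{48}\right) \left(-50\right) \left(- \frac{1}{22348}\right) = \frac{7735}{11259} + \frac{25}{12} \left(- \frac{1}{22348}\right) = \frac{7735}{11259} - \frac{25}{268176} = \frac{691353295}{1006464528}$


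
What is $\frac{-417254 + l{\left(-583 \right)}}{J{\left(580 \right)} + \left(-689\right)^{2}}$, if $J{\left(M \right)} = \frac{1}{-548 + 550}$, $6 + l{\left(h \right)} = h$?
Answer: $- \frac{278562}{316481} \approx -0.88019$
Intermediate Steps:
$l{\left(h \right)} = -6 + h$
$J{\left(M \right)} = \frac{1}{2}$
$\frac{-417254 + l{\left(-583 \right)}}{J{\left(580 \right)} + \left(-689\right)^{2}} = \frac{-417254 - 589}{\frac{1}{2} + \left(-689\right)^{2}} = \frac{-417254 - 589}{\frac{1}{2} + 474721} = - \frac{417843}{\frac{949443}{2}} = \left(-417843\right) \frac{2}{949443} = - \frac{278562}{316481}$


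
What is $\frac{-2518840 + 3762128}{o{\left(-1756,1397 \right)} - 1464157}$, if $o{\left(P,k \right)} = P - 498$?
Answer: $- \frac{54056}{63757} \approx -0.84784$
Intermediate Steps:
$o{\left(P,k \right)} = -498 + P$ ($o{\left(P,k \right)} = P - 498 = -498 + P$)
$\frac{-2518840 + 3762128}{o{\left(-1756,1397 \right)} - 1464157} = \frac{-2518840 + 3762128}{\left(-498 - 1756\right) - 1464157} = \frac{1243288}{-2254 - 1464157} = \frac{1243288}{-1466411} = 1243288 \left(- \frac{1}{1466411}\right) = - \frac{54056}{63757}$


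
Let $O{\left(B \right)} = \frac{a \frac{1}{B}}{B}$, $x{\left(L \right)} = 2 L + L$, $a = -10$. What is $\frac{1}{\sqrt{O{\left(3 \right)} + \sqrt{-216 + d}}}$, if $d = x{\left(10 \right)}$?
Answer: $\frac{3}{\sqrt{-10 + 9 i \sqrt{186}}} \approx 0.18323 - 0.19877 i$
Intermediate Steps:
$x{\left(L \right)} = 3 L$
$d = 30$ ($d = 3 \cdot 10 = 30$)
$O{\left(B \right)} = - \frac{10}{B^{2}}$ ($O{\left(B \right)} = \frac{\left(-10\right) \frac{1}{B}}{B} = - \frac{10}{B^{2}}$)
$\frac{1}{\sqrt{O{\left(3 \right)} + \sqrt{-216 + d}}} = \frac{1}{\sqrt{- \frac{10}{9} + \sqrt{-216 + 30}}} = \frac{1}{\sqrt{\left(-10\right) \frac{1}{9} + \sqrt{-186}}} = \frac{1}{\sqrt{- \frac{10}{9} + i \sqrt{186}}}$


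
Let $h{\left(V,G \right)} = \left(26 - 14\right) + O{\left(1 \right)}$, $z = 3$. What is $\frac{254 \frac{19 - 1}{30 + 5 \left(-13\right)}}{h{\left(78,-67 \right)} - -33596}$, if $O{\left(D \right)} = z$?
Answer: $- \frac{4572}{1176385} \approx -0.0038865$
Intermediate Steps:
$O{\left(D \right)} = 3$
$h{\left(V,G \right)} = 15$ ($h{\left(V,G \right)} = \left(26 - 14\right) + 3 = 12 + 3 = 15$)
$\frac{254 \frac{19 - 1}{30 + 5 \left(-13\right)}}{h{\left(78,-67 \right)} - -33596} = \frac{254 \frac{19 - 1}{30 + 5 \left(-13\right)}}{15 - -33596} = \frac{254 \frac{18}{30 - 65}}{15 + 33596} = \frac{254 \frac{18}{-35}}{33611} = 254 \cdot 18 \left(- \frac{1}{35}\right) \frac{1}{33611} = 254 \left(- \frac{18}{35}\right) \frac{1}{33611} = \left(- \frac{4572}{35}\right) \frac{1}{33611} = - \frac{4572}{1176385}$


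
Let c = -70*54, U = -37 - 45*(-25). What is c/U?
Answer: -945/272 ≈ -3.4743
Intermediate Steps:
U = 1088 (U = -37 + 1125 = 1088)
c = -3780
c/U = -3780/1088 = -3780*1/1088 = -945/272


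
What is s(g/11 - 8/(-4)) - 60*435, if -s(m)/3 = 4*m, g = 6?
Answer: -287436/11 ≈ -26131.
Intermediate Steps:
s(m) = -12*m
s(g/11 - 8/(-4)) - 60*435 = -12*(6/11 - 8/(-4)) - 60*435 = -12*(6*(1/11) - 8*(-1/4)) - 26100 = -12*(6/11 + 2) - 26100 = -12*28/11 - 26100 = -336/11 - 26100 = -287436/11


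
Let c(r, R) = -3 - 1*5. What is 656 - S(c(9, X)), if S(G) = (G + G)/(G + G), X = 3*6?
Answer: 655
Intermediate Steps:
X = 18
c(r, R) = -8 (c(r, R) = -3 - 5 = -8)
S(G) = 1 (S(G) = (2*G)/((2*G)) = (2*G)*(1/(2*G)) = 1)
656 - S(c(9, X)) = 656 - 1*1 = 656 - 1 = 655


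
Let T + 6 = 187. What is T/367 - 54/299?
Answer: 34301/109733 ≈ 0.31259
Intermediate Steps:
T = 181 (T = -6 + 187 = 181)
T/367 - 54/299 = 181/367 - 54/299 = 34301/109733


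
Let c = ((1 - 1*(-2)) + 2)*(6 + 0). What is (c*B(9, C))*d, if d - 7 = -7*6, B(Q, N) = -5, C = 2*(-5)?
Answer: 5250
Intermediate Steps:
C = -10
d = -35 (d = 7 - 7*6 = 7 - 42 = -35)
c = 30 (c = ((1 + 2) + 2)*6 = (3 + 2)*6 = 5*6 = 30)
(c*B(9, C))*d = (30*(-5))*(-35) = -150*(-35) = 5250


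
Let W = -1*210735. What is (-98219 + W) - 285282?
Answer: -594236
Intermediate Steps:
W = -210735
(-98219 + W) - 285282 = (-98219 - 210735) - 285282 = -308954 - 285282 = -594236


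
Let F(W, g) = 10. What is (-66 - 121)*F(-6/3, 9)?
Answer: -1870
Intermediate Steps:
(-66 - 121)*F(-6/3, 9) = (-66 - 121)*10 = -187*10 = -1870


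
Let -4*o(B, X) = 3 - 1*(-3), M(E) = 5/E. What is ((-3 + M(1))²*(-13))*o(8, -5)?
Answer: 78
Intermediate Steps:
o(B, X) = -3/2 (o(B, X) = -(3 - 1*(-3))/4 = -(3 + 3)/4 = -¼*6 = -3/2)
((-3 + M(1))²*(-13))*o(8, -5) = ((-3 + 5/1)²*(-13))*(-3/2) = ((-3 + 5*1)²*(-13))*(-3/2) = ((-3 + 5)²*(-13))*(-3/2) = (2²*(-13))*(-3/2) = (4*(-13))*(-3/2) = -52*(-3/2) = 78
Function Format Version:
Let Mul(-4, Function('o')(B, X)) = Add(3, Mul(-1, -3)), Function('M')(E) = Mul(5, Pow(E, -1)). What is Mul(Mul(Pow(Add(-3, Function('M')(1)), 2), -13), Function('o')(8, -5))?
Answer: 78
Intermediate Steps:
Function('o')(B, X) = Rational(-3, 2) (Function('o')(B, X) = Mul(Rational(-1, 4), Add(3, Mul(-1, -3))) = Mul(Rational(-1, 4), Add(3, 3)) = Mul(Rational(-1, 4), 6) = Rational(-3, 2))
Mul(Mul(Pow(Add(-3, Function('M')(1)), 2), -13), Function('o')(8, -5)) = Mul(Mul(Pow(Add(-3, Mul(5, Pow(1, -1))), 2), -13), Rational(-3, 2)) = Mul(Mul(Pow(Add(-3, Mul(5, 1)), 2), -13), Rational(-3, 2)) = Mul(Mul(Pow(Add(-3, 5), 2), -13), Rational(-3, 2)) = Mul(Mul(Pow(2, 2), -13), Rational(-3, 2)) = Mul(Mul(4, -13), Rational(-3, 2)) = Mul(-52, Rational(-3, 2)) = 78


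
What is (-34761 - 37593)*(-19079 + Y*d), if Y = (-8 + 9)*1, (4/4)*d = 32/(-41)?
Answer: 56600435934/41 ≈ 1.3805e+9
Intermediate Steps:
d = -32/41 (d = 32/(-41) = 32*(-1/41) = -32/41 ≈ -0.78049)
Y = 1 (Y = 1*1 = 1)
(-34761 - 37593)*(-19079 + Y*d) = (-34761 - 37593)*(-19079 + 1*(-32/41)) = -72354*(-19079 - 32/41) = -72354*(-782271/41) = 56600435934/41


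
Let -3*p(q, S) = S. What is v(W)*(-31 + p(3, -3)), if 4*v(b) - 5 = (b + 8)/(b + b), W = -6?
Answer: -145/4 ≈ -36.250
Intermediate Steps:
p(q, S) = -S/3
v(b) = 5/4 + (8 + b)/(8*b) (v(b) = 5/4 + ((b + 8)/(b + b))/4 = 5/4 + ((8 + b)/((2*b)))/4 = 5/4 + ((8 + b)*(1/(2*b)))/4 = 5/4 + ((8 + b)/(2*b))/4 = 5/4 + (8 + b)/(8*b))
v(W)*(-31 + p(3, -3)) = (11/8 + 1/(-6))*(-31 - 1/3*(-3)) = (11/8 - 1/6)*(-31 + 1) = (29/24)*(-30) = -145/4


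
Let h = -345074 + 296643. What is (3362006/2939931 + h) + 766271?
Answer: 2110403431046/2939931 ≈ 7.1784e+5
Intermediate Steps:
h = -48431
(3362006/2939931 + h) + 766271 = (3362006/2939931 - 48431) + 766271 = -142380436255/2939931 + 766271 = 2110403431046/2939931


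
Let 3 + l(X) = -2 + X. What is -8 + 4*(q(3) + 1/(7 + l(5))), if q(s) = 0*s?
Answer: -52/7 ≈ -7.4286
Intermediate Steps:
l(X) = -5 + X (l(X) = -3 + (-2 + X) = -5 + X)
q(s) = 0
-8 + 4*(q(3) + 1/(7 + l(5))) = -8 + 4*(0 + 1/(7 + (-5 + 5))) = -8 + 4*(0 + 1/(7 + 0)) = -8 + 4*(0 + 1/7) = -8 + 4*(1/7) = -8 + 4/7 = -52/7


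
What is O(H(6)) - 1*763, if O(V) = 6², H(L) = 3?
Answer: -727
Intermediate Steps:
O(V) = 36
O(H(6)) - 1*763 = 36 - 1*763 = 36 - 763 = -727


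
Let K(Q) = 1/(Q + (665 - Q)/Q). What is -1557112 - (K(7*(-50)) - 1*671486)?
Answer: -3125374144/3529 ≈ -8.8563e+5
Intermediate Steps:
K(Q) = 1/(Q + (665 - Q)/Q)
-1557112 - (K(7*(-50)) - 1*671486) = -1557112 - ((7*(-50))/(665 + (7*(-50))² - 7*(-50)) - 1*671486) = -1557112 - (-350/(665 + (-350)² - 1*(-350)) - 671486) = -1557112 - (-350/(665 + 122500 + 350) - 671486) = -1557112 - (-350/123515 - 671486) = -1557112 - (-350*1/123515 - 671486) = -1557112 - (-10/3529 - 671486) = -1557112 - 1*(-2369674104/3529) = -1557112 + 2369674104/3529 = -3125374144/3529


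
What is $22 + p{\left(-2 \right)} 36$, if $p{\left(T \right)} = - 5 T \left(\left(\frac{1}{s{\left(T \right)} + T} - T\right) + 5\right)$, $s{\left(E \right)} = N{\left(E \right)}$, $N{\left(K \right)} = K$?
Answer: $2452$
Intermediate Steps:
$s{\left(E \right)} = E$
$p{\left(T \right)} = - 5 T \left(5 + \frac{1}{2 T} - T\right)$ ($p{\left(T \right)} = - 5 T \left(\left(\frac{1}{T + T} - T\right) + 5\right) = - 5 T \left(\left(\frac{1}{2 T} - T\right) + 5\right) = - 5 T \left(5 + \frac{1}{2 T} - T\right)$)
$22 + p{\left(-2 \right)} 36 = 22 + \left(- \frac{5}{2} - -50 + 5 \left(-2\right)^{2}\right) 36 = 22 + \left(- \frac{5}{2} + 50 + 5 \cdot 4\right) 36 = 22 + \left(- \frac{5}{2} + 50 + 20\right) 36 = 22 + \frac{135}{2} \cdot 36 = 22 + 2430 = 2452$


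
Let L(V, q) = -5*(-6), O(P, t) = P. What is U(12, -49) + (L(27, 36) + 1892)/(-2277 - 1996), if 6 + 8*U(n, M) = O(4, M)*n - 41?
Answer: -11103/34184 ≈ -0.32480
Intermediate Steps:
L(V, q) = 30
U(n, M) = -47/8 + n/2 (U(n, M) = -3/4 + (4*n - 41)/8 = -3/4 + (-41 + 4*n)/8 = -3/4 + (-41/8 + n/2) = -47/8 + n/2)
U(12, -49) + (L(27, 36) + 1892)/(-2277 - 1996) = (-47/8 + (1/2)*12) + (30 + 1892)/(-2277 - 1996) = (-47/8 + 6) + 1922/(-4273) = 1/8 + 1922*(-1/4273) = 1/8 - 1922/4273 = -11103/34184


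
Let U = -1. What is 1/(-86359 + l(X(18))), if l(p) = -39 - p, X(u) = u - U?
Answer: -1/86417 ≈ -1.1572e-5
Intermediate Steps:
X(u) = 1 + u (X(u) = u - 1*(-1) = u + 1 = 1 + u)
1/(-86359 + l(X(18))) = 1/(-86359 + (-39 - (1 + 18))) = 1/(-86359 + (-39 - 1*19)) = 1/(-86359 + (-39 - 19)) = 1/(-86359 - 58) = 1/(-86417) = -1/86417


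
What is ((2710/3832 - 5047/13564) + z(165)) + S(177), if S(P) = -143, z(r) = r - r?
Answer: -231729004/1624289 ≈ -142.66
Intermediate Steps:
z(r) = 0
((2710/3832 - 5047/13564) + z(165)) + S(177) = ((2710/3832 - 5047/13564) + 0) - 143 = ((2710*(1/3832) - 5047*1/13564) + 0) - 143 = ((1355/1916 - 5047/13564) + 0) - 143 = (544323/1624289 + 0) - 143 = 544323/1624289 - 143 = -231729004/1624289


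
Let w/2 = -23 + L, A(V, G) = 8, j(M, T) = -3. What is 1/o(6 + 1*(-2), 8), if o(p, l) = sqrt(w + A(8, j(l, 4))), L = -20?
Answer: -I*sqrt(78)/78 ≈ -0.11323*I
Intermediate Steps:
w = -86 (w = 2*(-23 - 20) = 2*(-43) = -86)
o(p, l) = I*sqrt(78) (o(p, l) = sqrt(-86 + 8) = sqrt(-78) = I*sqrt(78))
1/o(6 + 1*(-2), 8) = 1/(I*sqrt(78)) = -I*sqrt(78)/78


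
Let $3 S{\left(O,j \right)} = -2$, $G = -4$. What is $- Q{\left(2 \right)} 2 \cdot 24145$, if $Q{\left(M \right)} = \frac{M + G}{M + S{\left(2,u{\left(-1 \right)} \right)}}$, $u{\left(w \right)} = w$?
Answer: $72435$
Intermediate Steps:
$S{\left(O,j \right)} = - \frac{2}{3}$ ($S{\left(O,j \right)} = \frac{1}{3} \left(-2\right) = - \frac{2}{3}$)
$Q{\left(M \right)} = \frac{-4 + M}{- \frac{2}{3} + M}$ ($Q{\left(M \right)} = \frac{M - 4}{M - \frac{2}{3}} = \frac{-4 + M}{- \frac{2}{3} + M}$)
$- Q{\left(2 \right)} 2 \cdot 24145 = - \frac{3 \left(-4 + 2\right)}{-2 + 3 \cdot 2} \cdot 2 \cdot 24145 = - \frac{3 \left(-2\right)}{-2 + 6} \cdot 2 \cdot 24145 = - \frac{3 \left(-2\right)}{4} \cdot 2 \cdot 24145 = \left(-1\right) \left(- \frac{3}{2}\right) 2 \cdot 24145 = \frac{3}{2} \cdot 2 \cdot 24145 = 3 \cdot 24145 = 72435$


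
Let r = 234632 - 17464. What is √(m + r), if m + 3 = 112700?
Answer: √329865 ≈ 574.34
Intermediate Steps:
m = 112697 (m = -3 + 112700 = 112697)
r = 217168
√(m + r) = √(112697 + 217168) = √329865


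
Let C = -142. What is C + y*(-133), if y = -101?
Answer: 13291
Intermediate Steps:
C + y*(-133) = -142 - 101*(-133) = -142 + 13433 = 13291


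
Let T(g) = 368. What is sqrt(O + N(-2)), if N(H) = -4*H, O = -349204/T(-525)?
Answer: I*sqrt(1990995)/46 ≈ 30.674*I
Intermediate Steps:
O = -87301/92 (O = -349204/368 = -349204*1/368 = -87301/92 ≈ -948.92)
sqrt(O + N(-2)) = sqrt(-87301/92 - 4*(-2)) = sqrt(-87301/92 + 8) = sqrt(-86565/92) = I*sqrt(1990995)/46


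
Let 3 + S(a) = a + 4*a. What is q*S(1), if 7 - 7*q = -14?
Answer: 6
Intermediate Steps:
q = 3 (q = 1 - 1/7*(-14) = 1 + 2 = 3)
S(a) = -3 + 5*a (S(a) = -3 + (a + 4*a) = -3 + 5*a)
q*S(1) = 3*(-3 + 5*1) = 3*(-3 + 5) = 3*2 = 6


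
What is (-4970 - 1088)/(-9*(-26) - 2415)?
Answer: 6058/2181 ≈ 2.7776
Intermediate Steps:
(-4970 - 1088)/(-9*(-26) - 2415) = -6058/(234 - 2415) = -6058/(-2181) = -6058*(-1/2181) = 6058/2181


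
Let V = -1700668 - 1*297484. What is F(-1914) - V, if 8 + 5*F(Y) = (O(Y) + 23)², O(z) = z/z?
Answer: 9991328/5 ≈ 1.9983e+6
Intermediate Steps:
V = -1998152 (V = -1700668 - 297484 = -1998152)
O(z) = 1
F(Y) = 568/5 (F(Y) = -8/5 + (1 + 23)²/5 = -8/5 + (⅕)*24² = -8/5 + (⅕)*576 = -8/5 + 576/5 = 568/5)
F(-1914) - V = 568/5 - 1*(-1998152) = 568/5 + 1998152 = 9991328/5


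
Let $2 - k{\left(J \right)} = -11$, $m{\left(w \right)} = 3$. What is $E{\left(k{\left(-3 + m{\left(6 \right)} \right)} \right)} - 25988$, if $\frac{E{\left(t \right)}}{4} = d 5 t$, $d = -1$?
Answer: $-26248$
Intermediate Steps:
$k{\left(J \right)} = 13$ ($k{\left(J \right)} = 2 - -11 = 2 + 11 = 13$)
$E{\left(t \right)} = - 20 t$ ($E{\left(t \right)} = 4 \left(-1\right) 5 t = 4 \left(- 5 t\right) = - 20 t$)
$E{\left(k{\left(-3 + m{\left(6 \right)} \right)} \right)} - 25988 = \left(-20\right) 13 - 25988 = -260 - 25988 = -26248$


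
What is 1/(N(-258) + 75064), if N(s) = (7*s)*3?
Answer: 1/69646 ≈ 1.4358e-5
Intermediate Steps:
N(s) = 21*s
1/(N(-258) + 75064) = 1/(21*(-258) + 75064) = 1/(-5418 + 75064) = 1/69646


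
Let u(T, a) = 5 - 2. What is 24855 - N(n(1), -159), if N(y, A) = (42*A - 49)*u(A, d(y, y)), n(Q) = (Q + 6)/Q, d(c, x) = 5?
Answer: 45036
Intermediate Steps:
n(Q) = (6 + Q)/Q
u(T, a) = 3
N(y, A) = -147 + 126*A (N(y, A) = (42*A - 49)*3 = (-49 + 42*A)*3 = -147 + 126*A)
24855 - N(n(1), -159) = 24855 - (-147 + 126*(-159)) = 24855 - (-147 - 20034) = 24855 - 1*(-20181) = 24855 + 20181 = 45036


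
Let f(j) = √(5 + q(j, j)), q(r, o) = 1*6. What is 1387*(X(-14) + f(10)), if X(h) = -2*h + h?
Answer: 19418 + 1387*√11 ≈ 24018.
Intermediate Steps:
q(r, o) = 6
X(h) = -h
f(j) = √11 (f(j) = √(5 + 6) = √11)
1387*(X(-14) + f(10)) = 1387*(-1*(-14) + √11) = 1387*(14 + √11) = 19418 + 1387*√11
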